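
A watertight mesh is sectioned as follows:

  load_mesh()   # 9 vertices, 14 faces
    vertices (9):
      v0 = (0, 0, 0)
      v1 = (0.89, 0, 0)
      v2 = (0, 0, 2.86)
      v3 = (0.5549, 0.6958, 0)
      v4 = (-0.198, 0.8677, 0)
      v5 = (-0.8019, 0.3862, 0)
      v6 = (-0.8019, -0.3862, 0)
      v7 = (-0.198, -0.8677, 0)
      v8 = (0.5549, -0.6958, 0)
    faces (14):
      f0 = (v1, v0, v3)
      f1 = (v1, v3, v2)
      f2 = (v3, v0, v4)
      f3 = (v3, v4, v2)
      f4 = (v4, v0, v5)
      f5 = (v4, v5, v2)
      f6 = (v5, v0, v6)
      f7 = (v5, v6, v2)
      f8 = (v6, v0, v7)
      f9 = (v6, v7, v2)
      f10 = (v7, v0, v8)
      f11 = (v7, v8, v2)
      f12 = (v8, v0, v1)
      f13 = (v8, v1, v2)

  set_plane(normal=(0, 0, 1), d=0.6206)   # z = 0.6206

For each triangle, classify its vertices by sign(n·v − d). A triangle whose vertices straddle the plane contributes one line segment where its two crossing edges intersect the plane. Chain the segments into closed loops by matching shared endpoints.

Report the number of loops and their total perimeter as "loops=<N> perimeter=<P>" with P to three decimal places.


Straddling triangles (7 of 14):
  (v1,v3,v2) [--+] → (0.434491, 0.544816, 0.6206)–(0.696876, 0, 0.6206)  len=0.6047
  (v3,v4,v2) [--+] → (-0.155035, 0.679415, 0.6206)–(0.434491, 0.544816, 0.6206)  len=0.6047
  (v4,v5,v2) [--+] → (-0.627893, 0.302397, 0.6206)–(-0.155035, 0.679415, 0.6206)  len=0.6048
  (v5,v6,v2) [--+] → (-0.627893, -0.302397, 0.6206)–(-0.627893, 0.302397, 0.6206)  len=0.6048
  (v6,v7,v2) [--+] → (-0.155035, -0.679415, 0.6206)–(-0.627893, -0.302397, 0.6206)  len=0.6048
  (v7,v8,v2) [--+] → (0.434491, -0.544816, 0.6206)–(-0.155035, -0.679415, 0.6206)  len=0.6047
  (v8,v1,v2) [--+] → (0.696876, 0, 0.6206)–(0.434491, -0.544816, 0.6206)  len=0.6047

Chained into 1 loop(s):
  loop 1: 7 segments, perimeter = 4.2331
Total perimeter = 4.233

loops=1 perimeter=4.233


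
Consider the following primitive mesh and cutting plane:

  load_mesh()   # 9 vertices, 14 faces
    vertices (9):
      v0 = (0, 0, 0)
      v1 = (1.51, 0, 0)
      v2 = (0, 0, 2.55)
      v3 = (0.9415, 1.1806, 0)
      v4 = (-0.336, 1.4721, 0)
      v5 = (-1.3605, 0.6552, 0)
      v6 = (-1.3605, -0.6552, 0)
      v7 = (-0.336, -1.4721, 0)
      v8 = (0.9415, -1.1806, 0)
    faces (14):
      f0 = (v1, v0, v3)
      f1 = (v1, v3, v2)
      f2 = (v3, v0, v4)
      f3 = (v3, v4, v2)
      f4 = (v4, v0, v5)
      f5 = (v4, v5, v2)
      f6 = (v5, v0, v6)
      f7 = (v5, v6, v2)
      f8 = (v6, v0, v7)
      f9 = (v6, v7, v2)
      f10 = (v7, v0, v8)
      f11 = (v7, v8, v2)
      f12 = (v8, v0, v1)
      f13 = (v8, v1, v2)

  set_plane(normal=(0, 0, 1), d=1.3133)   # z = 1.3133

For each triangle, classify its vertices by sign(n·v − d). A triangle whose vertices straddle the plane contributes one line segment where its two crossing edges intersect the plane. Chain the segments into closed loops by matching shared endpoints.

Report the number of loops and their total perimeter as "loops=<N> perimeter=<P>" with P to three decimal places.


loops=1 perimeter=4.448

Straddling triangles (7 of 14):
  (v1,v3,v2) [--+] → (0.456609, 0.572568, 1.3133)–(0.73232, 0, 1.3133)  len=0.6355
  (v3,v4,v2) [--+] → (-0.162953, 0.71394, 1.3133)–(0.456609, 0.572568, 1.3133)  len=0.6355
  (v4,v5,v2) [--+] → (-0.659816, 0.317759, 1.3133)–(-0.162953, 0.71394, 1.3133)  len=0.6355
  (v5,v6,v2) [--+] → (-0.659816, -0.317759, 1.3133)–(-0.659816, 0.317759, 1.3133)  len=0.6355
  (v6,v7,v2) [--+] → (-0.162953, -0.71394, 1.3133)–(-0.659816, -0.317759, 1.3133)  len=0.6355
  (v7,v8,v2) [--+] → (0.456609, -0.572568, 1.3133)–(-0.162953, -0.71394, 1.3133)  len=0.6355
  (v8,v1,v2) [--+] → (0.73232, 0, 1.3133)–(0.456609, -0.572568, 1.3133)  len=0.6355

Chained into 1 loop(s):
  loop 1: 7 segments, perimeter = 4.4484
Total perimeter = 4.448


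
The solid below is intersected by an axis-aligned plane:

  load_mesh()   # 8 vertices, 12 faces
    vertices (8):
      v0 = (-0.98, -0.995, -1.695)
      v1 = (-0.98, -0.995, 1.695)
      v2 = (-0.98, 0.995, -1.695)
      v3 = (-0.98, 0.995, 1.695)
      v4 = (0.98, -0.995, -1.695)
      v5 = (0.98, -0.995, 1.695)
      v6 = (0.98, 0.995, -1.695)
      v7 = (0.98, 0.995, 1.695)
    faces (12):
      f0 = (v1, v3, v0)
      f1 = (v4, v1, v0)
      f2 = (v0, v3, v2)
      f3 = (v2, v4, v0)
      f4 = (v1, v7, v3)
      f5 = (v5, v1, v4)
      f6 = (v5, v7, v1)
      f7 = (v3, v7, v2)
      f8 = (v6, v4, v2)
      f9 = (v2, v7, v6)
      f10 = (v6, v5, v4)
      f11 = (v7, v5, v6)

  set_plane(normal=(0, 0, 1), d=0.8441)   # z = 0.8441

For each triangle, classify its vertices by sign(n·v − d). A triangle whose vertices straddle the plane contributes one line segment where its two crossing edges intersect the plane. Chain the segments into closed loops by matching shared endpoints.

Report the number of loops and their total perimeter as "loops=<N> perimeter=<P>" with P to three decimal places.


loops=1 perimeter=7.900

Straddling triangles (8 of 12):
  (v1,v3,v0) [++-] → (-0.98, 0.495504, 0.8441)–(-0.98, -0.995, 0.8441)  len=1.4905
  (v4,v1,v0) [-+-] → (-0.488034, -0.995, 0.8441)–(-0.98, -0.995, 0.8441)  len=0.4920
  (v0,v3,v2) [-+-] → (-0.98, 0.495504, 0.8441)–(-0.98, 0.995, 0.8441)  len=0.4995
  (v5,v1,v4) [++-] → (-0.488034, -0.995, 0.8441)–(0.98, -0.995, 0.8441)  len=1.4680
  (v3,v7,v2) [++-] → (0.488034, 0.995, 0.8441)–(-0.98, 0.995, 0.8441)  len=1.4680
  (v2,v7,v6) [-+-] → (0.488034, 0.995, 0.8441)–(0.98, 0.995, 0.8441)  len=0.4920
  (v6,v5,v4) [-+-] → (0.98, -0.495504, 0.8441)–(0.98, -0.995, 0.8441)  len=0.4995
  (v7,v5,v6) [++-] → (0.98, -0.495504, 0.8441)–(0.98, 0.995, 0.8441)  len=1.4905

Chained into 1 loop(s):
  loop 1: 8 segments, perimeter = 7.9000
Total perimeter = 7.900


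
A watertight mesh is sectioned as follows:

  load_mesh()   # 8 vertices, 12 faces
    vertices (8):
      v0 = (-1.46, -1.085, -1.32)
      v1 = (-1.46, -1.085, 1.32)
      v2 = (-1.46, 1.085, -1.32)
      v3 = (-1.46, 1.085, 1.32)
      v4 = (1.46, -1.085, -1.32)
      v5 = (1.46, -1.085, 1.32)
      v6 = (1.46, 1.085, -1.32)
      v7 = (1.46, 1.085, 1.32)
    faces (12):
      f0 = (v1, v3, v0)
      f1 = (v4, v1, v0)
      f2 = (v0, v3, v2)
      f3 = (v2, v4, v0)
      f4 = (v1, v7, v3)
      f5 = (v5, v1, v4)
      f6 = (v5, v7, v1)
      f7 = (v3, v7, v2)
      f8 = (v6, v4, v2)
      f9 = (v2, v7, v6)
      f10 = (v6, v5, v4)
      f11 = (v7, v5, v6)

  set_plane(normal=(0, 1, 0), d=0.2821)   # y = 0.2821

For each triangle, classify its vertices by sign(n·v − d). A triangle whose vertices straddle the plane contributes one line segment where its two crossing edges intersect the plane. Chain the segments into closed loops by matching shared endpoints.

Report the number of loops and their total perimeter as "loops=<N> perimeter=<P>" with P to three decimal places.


loops=1 perimeter=11.120

Straddling triangles (8 of 12):
  (v1,v3,v0) [-+-] → (-1.46, 0.2821, 1.32)–(-1.46, 0.2821, 0.3432)  len=0.9768
  (v0,v3,v2) [-++] → (-1.46, 0.2821, 0.3432)–(-1.46, 0.2821, -1.32)  len=1.6632
  (v2,v4,v0) [+--] → (-0.3796, 0.2821, -1.32)–(-1.46, 0.2821, -1.32)  len=1.0804
  (v1,v7,v3) [-++] → (0.3796, 0.2821, 1.32)–(-1.46, 0.2821, 1.32)  len=1.8396
  (v5,v7,v1) [-+-] → (1.46, 0.2821, 1.32)–(0.3796, 0.2821, 1.32)  len=1.0804
  (v6,v4,v2) [+-+] → (1.46, 0.2821, -1.32)–(-0.3796, 0.2821, -1.32)  len=1.8396
  (v6,v5,v4) [+--] → (1.46, 0.2821, -0.3432)–(1.46, 0.2821, -1.32)  len=0.9768
  (v7,v5,v6) [+-+] → (1.46, 0.2821, 1.32)–(1.46, 0.2821, -0.3432)  len=1.6632

Chained into 1 loop(s):
  loop 1: 8 segments, perimeter = 11.1200
Total perimeter = 11.120


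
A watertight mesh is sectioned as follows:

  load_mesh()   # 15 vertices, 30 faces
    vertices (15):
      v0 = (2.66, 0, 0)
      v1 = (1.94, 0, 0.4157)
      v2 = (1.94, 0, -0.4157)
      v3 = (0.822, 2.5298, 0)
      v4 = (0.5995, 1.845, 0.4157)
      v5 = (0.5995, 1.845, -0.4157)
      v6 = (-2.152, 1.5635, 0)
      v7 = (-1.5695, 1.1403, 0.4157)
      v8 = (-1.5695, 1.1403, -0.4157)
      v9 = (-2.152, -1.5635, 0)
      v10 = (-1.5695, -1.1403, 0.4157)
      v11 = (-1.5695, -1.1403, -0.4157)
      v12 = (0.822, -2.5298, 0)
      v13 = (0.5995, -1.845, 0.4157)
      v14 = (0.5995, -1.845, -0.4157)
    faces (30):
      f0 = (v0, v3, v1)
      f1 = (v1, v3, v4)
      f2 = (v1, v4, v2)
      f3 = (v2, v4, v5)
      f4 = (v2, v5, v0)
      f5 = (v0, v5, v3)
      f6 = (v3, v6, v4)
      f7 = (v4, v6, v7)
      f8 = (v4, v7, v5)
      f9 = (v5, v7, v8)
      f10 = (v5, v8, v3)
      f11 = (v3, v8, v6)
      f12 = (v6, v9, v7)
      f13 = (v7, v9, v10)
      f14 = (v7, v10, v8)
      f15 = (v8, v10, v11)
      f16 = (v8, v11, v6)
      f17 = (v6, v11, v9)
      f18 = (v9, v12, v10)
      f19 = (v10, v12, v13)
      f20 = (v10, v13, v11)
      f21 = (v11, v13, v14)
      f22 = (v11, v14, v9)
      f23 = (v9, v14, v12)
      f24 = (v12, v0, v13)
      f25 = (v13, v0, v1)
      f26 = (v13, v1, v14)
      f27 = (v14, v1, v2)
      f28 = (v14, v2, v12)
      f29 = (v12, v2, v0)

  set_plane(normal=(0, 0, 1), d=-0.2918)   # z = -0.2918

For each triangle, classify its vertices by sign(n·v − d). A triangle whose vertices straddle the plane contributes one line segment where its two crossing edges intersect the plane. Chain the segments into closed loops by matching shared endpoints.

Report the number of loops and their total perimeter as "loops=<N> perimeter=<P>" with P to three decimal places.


loops=2 perimeter=24.067

Straddling triangles (20 of 30):
  (v1,v4,v2) [++-] → (1.74023, 0.274952, -0.2918)–(1.94, 0, -0.2918)  len=0.3399
  (v2,v4,v5) [-+-] → (1.74023, 0.274952, -0.2918)–(0.5995, 1.845, -0.2918)  len=1.9407
  (v2,v5,v0) [--+] → (1.21364, 1.2951, -0.2918)–(2.1546, 0, -0.2918)  len=1.6008
  (v0,v5,v3) [+-+] → (1.21364, 1.2951, -0.2918)–(0.665816, 2.04911, -0.2918)  len=0.9320
  (v4,v7,v5) [++-] → (0.276263, 1.73998, -0.2918)–(0.5995, 1.845, -0.2918)  len=0.3399
  (v5,v7,v8) [-+-] → (0.276263, 1.73998, -0.2918)–(-1.5695, 1.1403, -0.2918)  len=1.9407
  (v5,v8,v3) [--+] → (-0.85671, 1.55444, -0.2918)–(0.665816, 2.04911, -0.2918)  len=1.6009
  (v3,v8,v6) [+-+] → (-0.85671, 1.55444, -0.2918)–(-1.74311, 1.26644, -0.2918)  len=0.9320
  (v7,v10,v8) [++-] → (-1.5695, 0.800432, -0.2918)–(-1.5695, 1.1403, -0.2918)  len=0.3399
  (v8,v10,v11) [-+-] → (-1.5695, 0.800432, -0.2918)–(-1.5695, -1.1403, -0.2918)  len=1.9407
  (v8,v11,v6) [--+] → (-1.74311, -0.334428, -0.2918)–(-1.74311, 1.26644, -0.2918)  len=1.6009
  (v6,v11,v9) [+-+] → (-1.74311, -0.334428, -0.2918)–(-1.74311, -1.26644, -0.2918)  len=0.9320
  (v10,v13,v11) [++-] → (-1.24626, -1.24532, -0.2918)–(-1.5695, -1.1403, -0.2918)  len=0.3399
  (v11,v13,v14) [-+-] → (-1.24626, -1.24532, -0.2918)–(0.5995, -1.845, -0.2918)  len=1.9407
  (v11,v14,v9) [--+] → (-0.220589, -1.7611, -0.2918)–(-1.74311, -1.26644, -0.2918)  len=1.6009
  (v9,v14,v12) [+-+] → (-0.220589, -1.7611, -0.2918)–(0.665816, -2.04911, -0.2918)  len=0.9320
  (v13,v1,v14) [++-] → (0.799269, -1.57005, -0.2918)–(0.5995, -1.845, -0.2918)  len=0.3399
  (v14,v1,v2) [-+-] → (0.799269, -1.57005, -0.2918)–(1.94, 0, -0.2918)  len=1.9407
  (v14,v2,v12) [--+] → (1.60678, -0.754011, -0.2918)–(0.665816, -2.04911, -0.2918)  len=1.6008
  (v12,v2,v0) [+-+] → (1.60678, -0.754011, -0.2918)–(2.1546, 0, -0.2918)  len=0.9320

Chained into 2 loop(s):
  loop 1: 10 segments, perimeter = 11.4029
  loop 2: 10 segments, perimeter = 12.6643
Total perimeter = 24.067


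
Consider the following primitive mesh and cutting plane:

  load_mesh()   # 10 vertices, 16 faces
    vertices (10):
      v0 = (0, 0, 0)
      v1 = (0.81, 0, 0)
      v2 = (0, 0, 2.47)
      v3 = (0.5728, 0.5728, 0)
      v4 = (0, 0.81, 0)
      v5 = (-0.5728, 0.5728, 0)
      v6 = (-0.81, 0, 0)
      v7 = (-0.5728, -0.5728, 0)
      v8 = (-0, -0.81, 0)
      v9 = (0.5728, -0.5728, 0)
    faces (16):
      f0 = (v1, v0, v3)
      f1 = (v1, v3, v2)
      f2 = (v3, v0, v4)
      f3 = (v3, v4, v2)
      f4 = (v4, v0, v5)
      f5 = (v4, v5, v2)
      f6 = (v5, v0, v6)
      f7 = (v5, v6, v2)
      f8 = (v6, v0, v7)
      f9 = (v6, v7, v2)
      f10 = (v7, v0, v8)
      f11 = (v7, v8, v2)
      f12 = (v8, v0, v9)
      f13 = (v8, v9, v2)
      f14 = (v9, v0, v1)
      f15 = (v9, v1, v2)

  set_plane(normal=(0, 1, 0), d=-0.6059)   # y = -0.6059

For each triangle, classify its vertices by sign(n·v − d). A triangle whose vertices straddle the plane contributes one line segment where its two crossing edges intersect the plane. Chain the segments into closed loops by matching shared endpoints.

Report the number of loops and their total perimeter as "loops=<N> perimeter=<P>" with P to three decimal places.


loops=1 perimeter=2.574

Straddling triangles (4 of 16):
  (v7,v0,v8) [++-] → (0, -0.6059, 0)–(-0.492869, -0.6059, 0)  len=0.4929
  (v7,v8,v2) [+-+] → (-0.492869, -0.6059, 0)–(0, -0.6059, 0.622379)  len=0.7939
  (v8,v0,v9) [-++] → (0, -0.6059, 0)–(0.492869, -0.6059, 0)  len=0.4929
  (v8,v9,v2) [-++] → (0.492869, -0.6059, 0)–(0, -0.6059, 0.622379)  len=0.7939

Chained into 1 loop(s):
  loop 1: 4 segments, perimeter = 2.5735
Total perimeter = 2.574


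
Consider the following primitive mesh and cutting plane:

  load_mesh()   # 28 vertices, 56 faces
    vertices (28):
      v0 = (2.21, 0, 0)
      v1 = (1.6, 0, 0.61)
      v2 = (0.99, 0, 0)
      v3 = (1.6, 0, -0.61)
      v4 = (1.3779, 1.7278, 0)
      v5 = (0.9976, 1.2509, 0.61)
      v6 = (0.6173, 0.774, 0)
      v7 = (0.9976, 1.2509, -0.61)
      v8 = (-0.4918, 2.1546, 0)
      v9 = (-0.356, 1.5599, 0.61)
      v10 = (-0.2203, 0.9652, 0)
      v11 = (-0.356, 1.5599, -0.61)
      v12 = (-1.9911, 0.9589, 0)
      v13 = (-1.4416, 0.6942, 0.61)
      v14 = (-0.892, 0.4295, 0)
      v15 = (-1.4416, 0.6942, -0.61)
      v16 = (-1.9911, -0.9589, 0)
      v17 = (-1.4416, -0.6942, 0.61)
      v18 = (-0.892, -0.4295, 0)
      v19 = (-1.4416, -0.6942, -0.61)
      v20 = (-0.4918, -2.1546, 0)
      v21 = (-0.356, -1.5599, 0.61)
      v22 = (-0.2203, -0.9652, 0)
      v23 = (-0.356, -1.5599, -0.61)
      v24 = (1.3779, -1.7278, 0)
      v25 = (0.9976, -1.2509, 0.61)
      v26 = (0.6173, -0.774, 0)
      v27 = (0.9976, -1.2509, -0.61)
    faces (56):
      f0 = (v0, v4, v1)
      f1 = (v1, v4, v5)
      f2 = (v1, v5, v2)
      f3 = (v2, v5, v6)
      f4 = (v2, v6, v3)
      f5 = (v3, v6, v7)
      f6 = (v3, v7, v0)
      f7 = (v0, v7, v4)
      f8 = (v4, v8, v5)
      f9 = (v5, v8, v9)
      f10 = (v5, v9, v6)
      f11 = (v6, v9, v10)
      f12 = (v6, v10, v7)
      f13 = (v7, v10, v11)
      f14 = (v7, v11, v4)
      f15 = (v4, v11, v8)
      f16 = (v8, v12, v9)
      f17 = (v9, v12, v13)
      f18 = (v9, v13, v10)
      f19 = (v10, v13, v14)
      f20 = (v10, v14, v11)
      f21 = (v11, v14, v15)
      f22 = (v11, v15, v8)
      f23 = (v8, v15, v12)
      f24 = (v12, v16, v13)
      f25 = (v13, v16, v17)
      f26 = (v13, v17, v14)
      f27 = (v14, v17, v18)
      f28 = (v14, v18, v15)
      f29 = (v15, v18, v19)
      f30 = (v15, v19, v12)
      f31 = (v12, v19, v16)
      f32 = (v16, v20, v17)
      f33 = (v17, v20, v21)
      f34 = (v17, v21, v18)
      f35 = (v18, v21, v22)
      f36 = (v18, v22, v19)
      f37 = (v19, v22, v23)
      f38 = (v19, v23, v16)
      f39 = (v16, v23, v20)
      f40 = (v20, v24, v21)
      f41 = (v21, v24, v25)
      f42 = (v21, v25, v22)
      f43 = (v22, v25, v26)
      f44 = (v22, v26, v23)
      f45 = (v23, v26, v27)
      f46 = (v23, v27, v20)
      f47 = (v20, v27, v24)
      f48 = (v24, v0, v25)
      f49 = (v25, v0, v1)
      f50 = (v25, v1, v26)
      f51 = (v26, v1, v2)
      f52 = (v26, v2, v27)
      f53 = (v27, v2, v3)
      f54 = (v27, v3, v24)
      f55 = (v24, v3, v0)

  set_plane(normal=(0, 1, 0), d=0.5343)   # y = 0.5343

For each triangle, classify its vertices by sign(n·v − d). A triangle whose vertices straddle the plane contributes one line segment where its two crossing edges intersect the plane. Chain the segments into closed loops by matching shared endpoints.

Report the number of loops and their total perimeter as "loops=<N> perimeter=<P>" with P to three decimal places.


loops=2 perimeter=6.933

Straddling triangles (18 of 56):
  (v0,v4,v1) [-+-] → (1.95268, 0.5343, 0)–(1.53132, 0.5343, 0.421365)  len=0.5959
  (v1,v4,v5) [-++] → (1.53132, 0.5343, 0.421365)–(1.3427, 0.5343, 0.61)  len=0.2668
  (v1,v5,v2) [-+-] → (1.3427, 0.5343, 0.61)–(0.993246, 0.5343, 0.260551)  len=0.4942
  (v2,v5,v6) [-++] → (0.993246, 0.5343, 0.260551)–(0.732721, 0.5343, 0)  len=0.3685
  (v2,v6,v3) [-+-] → (0.732721, 0.5343, 0)–(0.921632, 0.5343, -0.188911)  len=0.2672
  (v3,v6,v7) [-++] → (0.921632, 0.5343, -0.188911)–(1.3427, 0.5343, -0.61)  len=0.5955
  (v3,v7,v0) [-+-] → (1.3427, 0.5343, -0.61)–(1.69214, 0.5343, -0.260551)  len=0.4942
  (v0,v7,v4) [-++] → (1.69214, 0.5343, -0.260551)–(1.95268, 0.5343, 0)  len=0.3685
  (v10,v13,v14) [++-] → (-1.1096, 0.5343, 0.241511)–(-0.760594, 0.5343, 0)  len=0.4244
  (v10,v14,v11) [+-+] → (-0.760594, 0.5343, 0)–(-0.842307, 0.5343, -0.0565534)  len=0.0994
  (v11,v14,v15) [+-+] → (-0.842307, 0.5343, -0.0565534)–(-1.1096, 0.5343, -0.241511)  len=0.3250
  (v12,v16,v13) [+-+] → (-1.9911, 0.5343, 0)–(-1.49475, 0.5343, 0.550996)  len=0.7416
  (v13,v16,v17) [+--] → (-1.49475, 0.5343, 0.550996)–(-1.4416, 0.5343, 0.61)  len=0.0794
  (v13,v17,v14) [+--] → (-1.4416, 0.5343, 0.61)–(-1.1096, 0.5343, 0.241511)  len=0.4960
  (v14,v18,v15) [--+] → (-1.36339, 0.5343, -0.523198)–(-1.1096, 0.5343, -0.241511)  len=0.3792
  (v15,v18,v19) [+--] → (-1.36339, 0.5343, -0.523198)–(-1.4416, 0.5343, -0.61)  len=0.1168
  (v15,v19,v12) [+-+] → (-1.4416, 0.5343, -0.61)–(-1.84996, 0.5343, -0.156679)  len=0.6101
  (v12,v19,v16) [+--] → (-1.84996, 0.5343, -0.156679)–(-1.9911, 0.5343, 0)  len=0.2109

Chained into 2 loop(s):
  loop 1: 8 segments, perimeter = 3.4506
  loop 2: 10 segments, perimeter = 3.4828
Total perimeter = 6.933


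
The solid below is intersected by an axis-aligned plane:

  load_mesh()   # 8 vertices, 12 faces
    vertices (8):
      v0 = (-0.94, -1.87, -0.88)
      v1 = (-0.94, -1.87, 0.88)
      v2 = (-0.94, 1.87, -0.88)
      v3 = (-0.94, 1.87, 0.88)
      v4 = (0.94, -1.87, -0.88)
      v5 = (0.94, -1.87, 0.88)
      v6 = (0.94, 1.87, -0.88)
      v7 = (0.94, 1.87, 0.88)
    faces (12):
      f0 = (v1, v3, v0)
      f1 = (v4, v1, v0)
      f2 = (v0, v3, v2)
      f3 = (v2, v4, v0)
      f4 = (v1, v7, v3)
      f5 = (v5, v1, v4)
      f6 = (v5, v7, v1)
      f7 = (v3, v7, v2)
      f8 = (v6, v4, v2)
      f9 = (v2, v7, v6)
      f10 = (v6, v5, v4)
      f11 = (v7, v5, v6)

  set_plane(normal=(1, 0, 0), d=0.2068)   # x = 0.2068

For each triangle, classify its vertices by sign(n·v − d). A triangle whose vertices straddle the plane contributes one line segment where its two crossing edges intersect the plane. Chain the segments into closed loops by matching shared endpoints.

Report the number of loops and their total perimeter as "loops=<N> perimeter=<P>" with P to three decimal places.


loops=1 perimeter=11.000

Straddling triangles (8 of 12):
  (v4,v1,v0) [+--] → (0.2068, -1.87, -0.1936)–(0.2068, -1.87, -0.88)  len=0.6864
  (v2,v4,v0) [-+-] → (0.2068, -0.4114, -0.88)–(0.2068, -1.87, -0.88)  len=1.4586
  (v1,v7,v3) [-+-] → (0.2068, 0.4114, 0.88)–(0.2068, 1.87, 0.88)  len=1.4586
  (v5,v1,v4) [+-+] → (0.2068, -1.87, 0.88)–(0.2068, -1.87, -0.1936)  len=1.0736
  (v5,v7,v1) [++-] → (0.2068, 0.4114, 0.88)–(0.2068, -1.87, 0.88)  len=2.2814
  (v3,v7,v2) [-+-] → (0.2068, 1.87, 0.88)–(0.2068, 1.87, 0.1936)  len=0.6864
  (v6,v4,v2) [++-] → (0.2068, -0.4114, -0.88)–(0.2068, 1.87, -0.88)  len=2.2814
  (v2,v7,v6) [-++] → (0.2068, 1.87, 0.1936)–(0.2068, 1.87, -0.88)  len=1.0736

Chained into 1 loop(s):
  loop 1: 8 segments, perimeter = 11.0000
Total perimeter = 11.000


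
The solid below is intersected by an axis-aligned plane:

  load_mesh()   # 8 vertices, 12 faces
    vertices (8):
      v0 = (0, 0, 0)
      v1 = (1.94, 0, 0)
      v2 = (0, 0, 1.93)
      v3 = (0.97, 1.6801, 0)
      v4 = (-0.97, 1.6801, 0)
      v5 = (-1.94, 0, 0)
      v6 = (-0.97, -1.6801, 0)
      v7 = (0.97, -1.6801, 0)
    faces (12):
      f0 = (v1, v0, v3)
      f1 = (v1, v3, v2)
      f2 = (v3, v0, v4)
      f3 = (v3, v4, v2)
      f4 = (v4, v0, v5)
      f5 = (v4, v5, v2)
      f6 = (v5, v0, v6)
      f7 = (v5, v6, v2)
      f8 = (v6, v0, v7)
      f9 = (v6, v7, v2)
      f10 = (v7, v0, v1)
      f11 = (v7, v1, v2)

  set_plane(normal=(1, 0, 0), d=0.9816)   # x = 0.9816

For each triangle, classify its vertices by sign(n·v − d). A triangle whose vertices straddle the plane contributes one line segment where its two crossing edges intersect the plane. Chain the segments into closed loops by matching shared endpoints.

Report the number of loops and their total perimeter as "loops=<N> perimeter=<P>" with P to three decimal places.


Straddling triangles (4 of 12):
  (v1,v0,v3) [+--] → (0.9816, 0, 0)–(0.9816, 1.66001, 0)  len=1.6600
  (v1,v3,v2) [+--] → (0.9816, 1.66001, 0)–(0.9816, 0, 0.95346)  len=1.9143
  (v7,v0,v1) [--+] → (0.9816, 0, 0)–(0.9816, -1.66001, 0)  len=1.6600
  (v7,v1,v2) [-+-] → (0.9816, -1.66001, 0)–(0.9816, 0, 0.95346)  len=1.9143

Chained into 1 loop(s):
  loop 1: 4 segments, perimeter = 7.1487
Total perimeter = 7.149

loops=1 perimeter=7.149


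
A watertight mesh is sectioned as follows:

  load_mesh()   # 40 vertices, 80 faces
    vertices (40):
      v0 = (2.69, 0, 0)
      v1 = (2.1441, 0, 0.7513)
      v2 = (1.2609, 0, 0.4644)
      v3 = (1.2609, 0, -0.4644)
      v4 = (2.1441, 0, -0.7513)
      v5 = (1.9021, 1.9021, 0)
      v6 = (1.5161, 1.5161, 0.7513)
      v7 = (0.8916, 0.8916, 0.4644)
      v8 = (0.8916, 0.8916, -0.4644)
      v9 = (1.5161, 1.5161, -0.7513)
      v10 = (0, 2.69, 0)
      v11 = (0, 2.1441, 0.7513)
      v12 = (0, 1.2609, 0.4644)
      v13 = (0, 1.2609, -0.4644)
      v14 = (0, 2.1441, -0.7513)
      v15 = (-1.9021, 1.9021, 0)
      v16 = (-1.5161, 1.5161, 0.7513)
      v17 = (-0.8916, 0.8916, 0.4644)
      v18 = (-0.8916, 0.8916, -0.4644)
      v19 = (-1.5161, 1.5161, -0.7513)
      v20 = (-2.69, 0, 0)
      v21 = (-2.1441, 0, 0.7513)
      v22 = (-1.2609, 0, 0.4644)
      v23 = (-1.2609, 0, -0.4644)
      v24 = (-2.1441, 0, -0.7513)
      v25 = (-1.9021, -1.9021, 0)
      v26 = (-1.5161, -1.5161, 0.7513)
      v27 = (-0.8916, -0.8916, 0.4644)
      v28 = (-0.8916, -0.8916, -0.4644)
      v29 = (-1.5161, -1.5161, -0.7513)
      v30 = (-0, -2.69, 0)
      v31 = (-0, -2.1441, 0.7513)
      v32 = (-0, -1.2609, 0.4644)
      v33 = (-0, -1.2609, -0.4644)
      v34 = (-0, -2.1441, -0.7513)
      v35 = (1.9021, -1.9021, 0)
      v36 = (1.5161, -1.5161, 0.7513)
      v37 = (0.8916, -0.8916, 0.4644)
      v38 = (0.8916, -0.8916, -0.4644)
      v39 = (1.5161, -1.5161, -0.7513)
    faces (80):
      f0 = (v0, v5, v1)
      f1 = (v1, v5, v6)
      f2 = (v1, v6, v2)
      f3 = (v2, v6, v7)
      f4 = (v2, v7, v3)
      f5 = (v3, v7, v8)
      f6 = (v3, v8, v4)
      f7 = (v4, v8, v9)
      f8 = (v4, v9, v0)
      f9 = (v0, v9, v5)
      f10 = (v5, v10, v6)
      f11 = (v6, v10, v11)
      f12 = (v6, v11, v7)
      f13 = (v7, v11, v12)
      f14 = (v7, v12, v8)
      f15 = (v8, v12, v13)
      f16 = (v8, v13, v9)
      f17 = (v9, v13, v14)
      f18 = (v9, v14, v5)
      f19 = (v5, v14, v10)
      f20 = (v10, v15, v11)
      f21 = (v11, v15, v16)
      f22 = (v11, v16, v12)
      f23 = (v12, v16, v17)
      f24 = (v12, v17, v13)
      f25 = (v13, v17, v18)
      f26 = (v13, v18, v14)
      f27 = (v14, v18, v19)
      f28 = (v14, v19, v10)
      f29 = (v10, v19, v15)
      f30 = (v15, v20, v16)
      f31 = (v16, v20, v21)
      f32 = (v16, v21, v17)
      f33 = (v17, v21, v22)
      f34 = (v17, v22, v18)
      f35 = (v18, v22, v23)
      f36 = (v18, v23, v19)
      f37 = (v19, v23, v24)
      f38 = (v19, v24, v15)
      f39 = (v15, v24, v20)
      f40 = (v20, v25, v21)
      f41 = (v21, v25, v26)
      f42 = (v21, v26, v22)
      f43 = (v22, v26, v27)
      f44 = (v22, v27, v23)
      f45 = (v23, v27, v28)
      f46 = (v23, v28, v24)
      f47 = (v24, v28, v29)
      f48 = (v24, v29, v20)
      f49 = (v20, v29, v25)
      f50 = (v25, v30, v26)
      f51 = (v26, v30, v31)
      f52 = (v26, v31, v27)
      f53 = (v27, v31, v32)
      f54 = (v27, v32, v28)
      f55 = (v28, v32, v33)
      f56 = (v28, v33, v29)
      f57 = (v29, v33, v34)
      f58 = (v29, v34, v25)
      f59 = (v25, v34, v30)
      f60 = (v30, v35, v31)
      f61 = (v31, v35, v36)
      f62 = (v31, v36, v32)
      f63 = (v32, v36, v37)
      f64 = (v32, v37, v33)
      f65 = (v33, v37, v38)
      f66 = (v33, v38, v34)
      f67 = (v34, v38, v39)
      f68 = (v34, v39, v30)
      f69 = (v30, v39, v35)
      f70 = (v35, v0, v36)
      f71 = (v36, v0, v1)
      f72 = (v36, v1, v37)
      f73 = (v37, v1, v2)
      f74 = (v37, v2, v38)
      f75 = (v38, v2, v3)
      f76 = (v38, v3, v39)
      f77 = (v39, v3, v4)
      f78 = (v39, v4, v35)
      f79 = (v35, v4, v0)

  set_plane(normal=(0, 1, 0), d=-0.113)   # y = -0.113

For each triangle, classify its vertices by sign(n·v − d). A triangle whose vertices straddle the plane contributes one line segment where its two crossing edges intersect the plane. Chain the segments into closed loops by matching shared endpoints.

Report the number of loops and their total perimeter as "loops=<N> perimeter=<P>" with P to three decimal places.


loops=2 perimeter=9.287

Straddling triangles (20 of 80):
  (v20,v25,v21) [+-+] → (-2.64319, -0.113, 0)–(-2.12972, -0.113, 0.706667)  len=0.8735
  (v21,v25,v26) [+--] → (-2.12972, -0.113, 0.706667)–(-2.09729, -0.113, 0.7513)  len=0.0552
  (v21,v26,v22) [+-+] → (-2.09729, -0.113, 0.7513)–(-1.27992, -0.113, 0.485784)  len=0.8594
  (v22,v26,v27) [+--] → (-1.27992, -0.113, 0.485784)–(-1.2141, -0.113, 0.4644)  len=0.0692
  (v22,v27,v23) [+-+] → (-1.2141, -0.113, 0.4644)–(-1.2141, -0.113, -0.346685)  len=0.8111
  (v23,v27,v28) [+--] → (-1.2141, -0.113, -0.346685)–(-1.2141, -0.113, -0.4644)  len=0.1177
  (v23,v28,v24) [+-+] → (-1.2141, -0.113, -0.4644)–(-1.98536, -0.113, -0.714939)  len=0.8109
  (v24,v28,v29) [+--] → (-1.98536, -0.113, -0.714939)–(-2.09729, -0.113, -0.7513)  len=0.1177
  (v24,v29,v20) [+-+] → (-2.09729, -0.113, -0.7513)–(-2.60251, -0.113, -0.0559969)  len=0.8595
  (v20,v29,v25) [+--] → (-2.60251, -0.113, -0.0559969)–(-2.64319, -0.113, 0)  len=0.0692
  (v35,v0,v36) [-+-] → (2.64319, -0.113, 0)–(2.60251, -0.113, 0.0559969)  len=0.0692
  (v36,v0,v1) [-++] → (2.60251, -0.113, 0.0559969)–(2.09729, -0.113, 0.7513)  len=0.8595
  (v36,v1,v37) [-+-] → (2.09729, -0.113, 0.7513)–(1.98536, -0.113, 0.714939)  len=0.1177
  (v37,v1,v2) [-++] → (1.98536, -0.113, 0.714939)–(1.2141, -0.113, 0.4644)  len=0.8109
  (v37,v2,v38) [-+-] → (1.2141, -0.113, 0.4644)–(1.2141, -0.113, 0.346685)  len=0.1177
  (v38,v2,v3) [-++] → (1.2141, -0.113, 0.346685)–(1.2141, -0.113, -0.4644)  len=0.8111
  (v38,v3,v39) [-+-] → (1.2141, -0.113, -0.4644)–(1.27992, -0.113, -0.485784)  len=0.0692
  (v39,v3,v4) [-++] → (1.27992, -0.113, -0.485784)–(2.09729, -0.113, -0.7513)  len=0.8594
  (v39,v4,v35) [-+-] → (2.09729, -0.113, -0.7513)–(2.12972, -0.113, -0.706667)  len=0.0552
  (v35,v4,v0) [-++] → (2.12972, -0.113, -0.706667)–(2.64319, -0.113, 0)  len=0.8735

Chained into 2 loop(s):
  loop 1: 10 segments, perimeter = 4.6434
  loop 2: 10 segments, perimeter = 4.6434
Total perimeter = 9.287


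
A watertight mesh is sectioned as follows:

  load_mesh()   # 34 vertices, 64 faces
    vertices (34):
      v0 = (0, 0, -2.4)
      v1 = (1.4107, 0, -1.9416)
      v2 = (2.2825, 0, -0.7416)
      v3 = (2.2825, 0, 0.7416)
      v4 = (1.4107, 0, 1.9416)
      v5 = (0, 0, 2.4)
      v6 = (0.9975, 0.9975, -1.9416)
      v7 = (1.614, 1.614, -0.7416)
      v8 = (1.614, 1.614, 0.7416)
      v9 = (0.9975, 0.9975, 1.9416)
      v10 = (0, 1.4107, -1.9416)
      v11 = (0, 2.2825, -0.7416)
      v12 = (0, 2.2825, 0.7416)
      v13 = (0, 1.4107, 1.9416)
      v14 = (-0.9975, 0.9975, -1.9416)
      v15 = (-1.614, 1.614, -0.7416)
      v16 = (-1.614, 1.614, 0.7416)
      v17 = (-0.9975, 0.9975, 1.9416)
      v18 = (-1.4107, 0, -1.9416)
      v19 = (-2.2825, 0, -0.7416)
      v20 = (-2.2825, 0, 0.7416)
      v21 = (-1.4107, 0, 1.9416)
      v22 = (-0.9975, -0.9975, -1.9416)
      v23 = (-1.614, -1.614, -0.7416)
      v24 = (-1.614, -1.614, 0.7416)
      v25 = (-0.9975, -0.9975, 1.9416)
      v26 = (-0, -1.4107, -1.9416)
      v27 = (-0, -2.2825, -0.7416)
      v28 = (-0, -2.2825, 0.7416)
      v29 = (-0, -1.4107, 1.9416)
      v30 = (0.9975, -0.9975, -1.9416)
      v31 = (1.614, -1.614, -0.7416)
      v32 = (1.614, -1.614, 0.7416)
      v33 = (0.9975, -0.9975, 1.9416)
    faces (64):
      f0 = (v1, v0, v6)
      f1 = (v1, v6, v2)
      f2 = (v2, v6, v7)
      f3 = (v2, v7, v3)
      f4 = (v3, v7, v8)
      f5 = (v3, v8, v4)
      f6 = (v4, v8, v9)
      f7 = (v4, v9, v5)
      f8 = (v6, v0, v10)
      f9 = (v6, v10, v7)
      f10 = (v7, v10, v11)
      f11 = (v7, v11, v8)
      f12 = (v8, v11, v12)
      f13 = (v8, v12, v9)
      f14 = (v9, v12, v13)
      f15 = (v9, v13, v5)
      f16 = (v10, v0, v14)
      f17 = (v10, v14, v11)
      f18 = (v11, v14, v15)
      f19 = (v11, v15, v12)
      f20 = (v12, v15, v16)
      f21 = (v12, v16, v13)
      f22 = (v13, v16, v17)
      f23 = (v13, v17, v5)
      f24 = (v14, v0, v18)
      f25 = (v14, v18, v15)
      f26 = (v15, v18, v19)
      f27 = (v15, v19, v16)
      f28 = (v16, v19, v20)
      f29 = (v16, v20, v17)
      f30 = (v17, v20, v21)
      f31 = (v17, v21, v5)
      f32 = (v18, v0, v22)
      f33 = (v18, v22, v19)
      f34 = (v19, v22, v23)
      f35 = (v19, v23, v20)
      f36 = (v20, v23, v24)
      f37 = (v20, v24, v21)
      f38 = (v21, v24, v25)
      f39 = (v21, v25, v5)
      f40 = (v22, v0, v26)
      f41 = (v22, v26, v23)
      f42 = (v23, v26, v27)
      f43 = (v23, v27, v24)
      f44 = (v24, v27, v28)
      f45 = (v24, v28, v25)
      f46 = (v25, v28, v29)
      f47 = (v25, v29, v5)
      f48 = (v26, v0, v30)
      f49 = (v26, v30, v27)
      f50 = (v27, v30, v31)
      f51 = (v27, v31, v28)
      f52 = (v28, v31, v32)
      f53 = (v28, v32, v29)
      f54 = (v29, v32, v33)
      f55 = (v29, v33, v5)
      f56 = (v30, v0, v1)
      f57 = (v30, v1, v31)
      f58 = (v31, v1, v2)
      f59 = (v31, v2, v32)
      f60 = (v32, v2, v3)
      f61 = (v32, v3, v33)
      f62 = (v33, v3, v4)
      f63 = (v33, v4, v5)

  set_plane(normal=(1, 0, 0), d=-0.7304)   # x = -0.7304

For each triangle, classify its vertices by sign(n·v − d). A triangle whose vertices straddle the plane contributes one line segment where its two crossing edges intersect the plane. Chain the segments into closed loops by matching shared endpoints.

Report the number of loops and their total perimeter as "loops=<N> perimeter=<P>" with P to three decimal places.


Straddling triangles (20 of 64):
  (v10,v0,v14) [++-] → (-0.7304, 0.7304, -2.06435)–(-0.7304, 1.10814, -1.9416)  len=0.3972
  (v10,v14,v11) [+-+] → (-0.7304, 1.10814, -1.9416)–(-0.7304, 1.34158, -1.62028)  len=0.3972
  (v11,v14,v15) [+--] → (-0.7304, 1.34158, -1.62028)–(-0.7304, 1.97998, -0.7416)  len=1.0861
  (v11,v15,v12) [+-+] → (-0.7304, 1.97998, -0.7416)–(-0.7304, 1.97998, 0.0703923)  len=0.8120
  (v12,v15,v16) [+--] → (-0.7304, 1.97998, 0.0703923)–(-0.7304, 1.97998, 0.7416)  len=0.6712
  (v12,v16,v13) [+-+] → (-0.7304, 1.97998, 0.7416)–(-0.7304, 1.5027, 1.39855)  len=0.8120
  (v13,v16,v17) [+--] → (-0.7304, 1.5027, 1.39855)–(-0.7304, 1.10814, 1.9416)  len=0.6713
  (v13,v17,v5) [+-+] → (-0.7304, 1.10814, 1.9416)–(-0.7304, 0.7304, 2.06435)  len=0.3972
  (v14,v0,v18) [-+-] → (-0.7304, 0.7304, -2.06435)–(-0.7304, 0, -2.16266)  len=0.7370
  (v17,v21,v5) [--+] → (-0.7304, 0, 2.16266)–(-0.7304, 0.7304, 2.06435)  len=0.7370
  (v18,v0,v22) [-+-] → (-0.7304, 0, -2.16266)–(-0.7304, -0.7304, -2.06435)  len=0.7370
  (v21,v25,v5) [--+] → (-0.7304, -0.7304, 2.06435)–(-0.7304, 0, 2.16266)  len=0.7370
  (v22,v0,v26) [-++] → (-0.7304, -0.7304, -2.06435)–(-0.7304, -1.10814, -1.9416)  len=0.3972
  (v22,v26,v23) [-+-] → (-0.7304, -1.10814, -1.9416)–(-0.7304, -1.5027, -1.39855)  len=0.6713
  (v23,v26,v27) [-++] → (-0.7304, -1.5027, -1.39855)–(-0.7304, -1.97998, -0.7416)  len=0.8120
  (v23,v27,v24) [-+-] → (-0.7304, -1.97998, -0.7416)–(-0.7304, -1.97998, -0.0703923)  len=0.6712
  (v24,v27,v28) [-++] → (-0.7304, -1.97998, -0.0703923)–(-0.7304, -1.97998, 0.7416)  len=0.8120
  (v24,v28,v25) [-+-] → (-0.7304, -1.97998, 0.7416)–(-0.7304, -1.34158, 1.62028)  len=1.0861
  (v25,v28,v29) [-++] → (-0.7304, -1.34158, 1.62028)–(-0.7304, -1.10814, 1.9416)  len=0.3972
  (v25,v29,v5) [-++] → (-0.7304, -1.10814, 1.9416)–(-0.7304, -0.7304, 2.06435)  len=0.3972

Chained into 1 loop(s):
  loop 1: 20 segments, perimeter = 13.4362
Total perimeter = 13.436

loops=1 perimeter=13.436


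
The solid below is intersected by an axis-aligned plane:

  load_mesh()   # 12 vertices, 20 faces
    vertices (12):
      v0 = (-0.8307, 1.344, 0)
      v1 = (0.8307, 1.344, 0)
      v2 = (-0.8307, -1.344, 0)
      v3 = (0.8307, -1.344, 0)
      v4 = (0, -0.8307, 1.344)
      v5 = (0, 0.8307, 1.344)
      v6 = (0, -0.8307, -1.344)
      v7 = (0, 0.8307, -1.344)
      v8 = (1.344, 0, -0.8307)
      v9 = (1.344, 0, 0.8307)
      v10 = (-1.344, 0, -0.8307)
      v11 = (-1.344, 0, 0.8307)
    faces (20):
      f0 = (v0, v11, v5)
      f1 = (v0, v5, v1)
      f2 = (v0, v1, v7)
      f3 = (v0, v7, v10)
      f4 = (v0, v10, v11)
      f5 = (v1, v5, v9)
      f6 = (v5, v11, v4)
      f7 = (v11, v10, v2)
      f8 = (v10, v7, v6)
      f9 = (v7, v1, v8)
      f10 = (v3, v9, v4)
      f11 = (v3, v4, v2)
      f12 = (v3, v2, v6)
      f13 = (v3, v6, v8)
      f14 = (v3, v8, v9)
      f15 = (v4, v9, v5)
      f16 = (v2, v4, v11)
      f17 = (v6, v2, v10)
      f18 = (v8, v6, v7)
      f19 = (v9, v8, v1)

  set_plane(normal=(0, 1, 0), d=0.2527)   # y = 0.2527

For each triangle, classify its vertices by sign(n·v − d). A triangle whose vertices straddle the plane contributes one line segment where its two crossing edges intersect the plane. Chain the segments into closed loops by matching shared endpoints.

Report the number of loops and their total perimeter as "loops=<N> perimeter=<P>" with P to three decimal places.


loops=1 perimeter=8.469

Straddling triangles (10 of 20):
  (v0,v11,v5) [+-+] → (-1.24749, 0.2527, 0.674511)–(-0.935153, 0.2527, 0.986847)  len=0.4417
  (v0,v7,v10) [++-] → (-0.935153, 0.2527, -0.986847)–(-1.24749, 0.2527, -0.674511)  len=0.4417
  (v0,v10,v11) [+--] → (-1.24749, 0.2527, -0.674511)–(-1.24749, 0.2527, 0.674511)  len=1.3490
  (v1,v5,v9) [++-] → (0.935153, 0.2527, 0.986847)–(1.24749, 0.2527, 0.674511)  len=0.4417
  (v5,v11,v4) [+--] → (-0.935153, 0.2527, 0.986847)–(0, 0.2527, 1.344)  len=1.0010
  (v10,v7,v6) [-+-] → (-0.935153, 0.2527, -0.986847)–(0, 0.2527, -1.344)  len=1.0010
  (v7,v1,v8) [++-] → (1.24749, 0.2527, -0.674511)–(0.935153, 0.2527, -0.986847)  len=0.4417
  (v4,v9,v5) [--+] → (0.935153, 0.2527, 0.986847)–(0, 0.2527, 1.344)  len=1.0010
  (v8,v6,v7) [--+] → (0, 0.2527, -1.344)–(0.935153, 0.2527, -0.986847)  len=1.0010
  (v9,v8,v1) [--+] → (1.24749, 0.2527, -0.674511)–(1.24749, 0.2527, 0.674511)  len=1.3490

Chained into 1 loop(s):
  loop 1: 10 segments, perimeter = 8.4690
Total perimeter = 8.469


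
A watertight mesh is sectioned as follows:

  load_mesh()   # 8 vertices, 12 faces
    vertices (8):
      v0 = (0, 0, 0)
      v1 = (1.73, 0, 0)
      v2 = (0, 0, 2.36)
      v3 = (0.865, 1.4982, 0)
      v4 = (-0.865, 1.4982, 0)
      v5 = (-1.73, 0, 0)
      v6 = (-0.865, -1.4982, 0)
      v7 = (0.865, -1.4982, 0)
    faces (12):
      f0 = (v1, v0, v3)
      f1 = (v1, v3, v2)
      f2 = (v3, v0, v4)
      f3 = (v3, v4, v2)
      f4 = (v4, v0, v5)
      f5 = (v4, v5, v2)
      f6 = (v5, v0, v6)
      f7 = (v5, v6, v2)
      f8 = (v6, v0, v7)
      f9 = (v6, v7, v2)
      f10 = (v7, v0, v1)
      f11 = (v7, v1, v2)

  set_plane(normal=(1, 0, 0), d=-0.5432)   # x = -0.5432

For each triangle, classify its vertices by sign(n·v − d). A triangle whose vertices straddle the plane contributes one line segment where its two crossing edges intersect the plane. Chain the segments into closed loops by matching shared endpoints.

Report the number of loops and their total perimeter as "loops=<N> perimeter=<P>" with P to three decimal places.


loops=1 perimeter=7.472

Straddling triangles (8 of 12):
  (v3,v0,v4) [++-] → (-0.5432, 0.940835, 0)–(-0.5432, 1.4982, 0)  len=0.5574
  (v3,v4,v2) [+-+] → (-0.5432, 1.4982, 0)–(-0.5432, 0.940835, 0.877975)  len=1.0399
  (v4,v0,v5) [-+-] → (-0.5432, 0.940835, 0)–(-0.5432, 0, 0)  len=0.9408
  (v4,v5,v2) [--+] → (-0.5432, 0, 1.61899)–(-0.5432, 0.940835, 0.877975)  len=1.1976
  (v5,v0,v6) [-+-] → (-0.5432, 0, 0)–(-0.5432, -0.940835, 0)  len=0.9408
  (v5,v6,v2) [--+] → (-0.5432, -0.940835, 0.877975)–(-0.5432, 0, 1.61899)  len=1.1976
  (v6,v0,v7) [-++] → (-0.5432, -0.940835, 0)–(-0.5432, -1.4982, 0)  len=0.5574
  (v6,v7,v2) [-++] → (-0.5432, -1.4982, 0)–(-0.5432, -0.940835, 0.877975)  len=1.0399

Chained into 1 loop(s):
  loop 1: 8 segments, perimeter = 7.4715
Total perimeter = 7.472


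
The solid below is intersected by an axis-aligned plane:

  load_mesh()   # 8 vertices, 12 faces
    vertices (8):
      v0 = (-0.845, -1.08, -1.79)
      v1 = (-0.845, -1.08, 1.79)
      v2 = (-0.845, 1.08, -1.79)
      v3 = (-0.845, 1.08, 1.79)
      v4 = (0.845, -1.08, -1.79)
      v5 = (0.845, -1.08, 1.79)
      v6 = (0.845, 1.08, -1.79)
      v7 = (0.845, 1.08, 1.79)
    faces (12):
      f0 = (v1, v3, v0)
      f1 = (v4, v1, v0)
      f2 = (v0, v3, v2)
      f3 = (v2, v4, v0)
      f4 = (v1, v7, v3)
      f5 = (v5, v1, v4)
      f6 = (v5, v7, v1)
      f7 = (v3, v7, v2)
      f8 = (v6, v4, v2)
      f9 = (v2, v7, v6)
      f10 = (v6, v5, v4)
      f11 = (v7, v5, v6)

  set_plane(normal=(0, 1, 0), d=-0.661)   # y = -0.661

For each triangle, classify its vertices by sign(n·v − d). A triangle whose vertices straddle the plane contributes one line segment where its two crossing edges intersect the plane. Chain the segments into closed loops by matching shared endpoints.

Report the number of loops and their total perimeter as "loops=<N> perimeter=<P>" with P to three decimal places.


Straddling triangles (8 of 12):
  (v1,v3,v0) [-+-] → (-0.845, -0.661, 1.79)–(-0.845, -0.661, -1.09555)  len=2.8855
  (v0,v3,v2) [-++] → (-0.845, -0.661, -1.09555)–(-0.845, -0.661, -1.79)  len=0.6945
  (v2,v4,v0) [+--] → (0.517171, -0.661, -1.79)–(-0.845, -0.661, -1.79)  len=1.3622
  (v1,v7,v3) [-++] → (-0.517171, -0.661, 1.79)–(-0.845, -0.661, 1.79)  len=0.3278
  (v5,v7,v1) [-+-] → (0.845, -0.661, 1.79)–(-0.517171, -0.661, 1.79)  len=1.3622
  (v6,v4,v2) [+-+] → (0.845, -0.661, -1.79)–(0.517171, -0.661, -1.79)  len=0.3278
  (v6,v5,v4) [+--] → (0.845, -0.661, 1.09555)–(0.845, -0.661, -1.79)  len=2.8855
  (v7,v5,v6) [+-+] → (0.845, -0.661, 1.79)–(0.845, -0.661, 1.09555)  len=0.6945

Chained into 1 loop(s):
  loop 1: 8 segments, perimeter = 10.5400
Total perimeter = 10.540

loops=1 perimeter=10.540


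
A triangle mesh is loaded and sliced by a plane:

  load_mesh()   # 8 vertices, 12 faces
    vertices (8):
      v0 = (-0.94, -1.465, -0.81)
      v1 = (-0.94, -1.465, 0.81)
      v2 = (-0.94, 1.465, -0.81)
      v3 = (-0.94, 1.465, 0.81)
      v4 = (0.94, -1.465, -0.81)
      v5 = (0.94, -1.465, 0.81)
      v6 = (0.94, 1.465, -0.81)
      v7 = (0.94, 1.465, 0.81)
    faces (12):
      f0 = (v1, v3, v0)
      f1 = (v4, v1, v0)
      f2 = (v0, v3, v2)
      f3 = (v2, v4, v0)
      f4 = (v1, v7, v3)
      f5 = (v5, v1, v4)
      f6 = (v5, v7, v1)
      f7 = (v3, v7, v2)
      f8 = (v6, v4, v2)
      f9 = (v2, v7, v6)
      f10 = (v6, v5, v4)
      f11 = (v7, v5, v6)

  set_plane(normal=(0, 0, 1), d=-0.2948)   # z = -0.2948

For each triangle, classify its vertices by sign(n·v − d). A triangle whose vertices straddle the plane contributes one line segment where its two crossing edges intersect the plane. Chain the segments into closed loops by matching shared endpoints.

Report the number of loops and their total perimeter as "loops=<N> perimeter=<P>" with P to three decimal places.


loops=1 perimeter=9.620

Straddling triangles (8 of 12):
  (v1,v3,v0) [++-] → (-0.94, -0.533188, -0.2948)–(-0.94, -1.465, -0.2948)  len=0.9318
  (v4,v1,v0) [-+-] → (0.342114, -1.465, -0.2948)–(-0.94, -1.465, -0.2948)  len=1.2821
  (v0,v3,v2) [-+-] → (-0.94, -0.533188, -0.2948)–(-0.94, 1.465, -0.2948)  len=1.9982
  (v5,v1,v4) [++-] → (0.342114, -1.465, -0.2948)–(0.94, -1.465, -0.2948)  len=0.5979
  (v3,v7,v2) [++-] → (-0.342114, 1.465, -0.2948)–(-0.94, 1.465, -0.2948)  len=0.5979
  (v2,v7,v6) [-+-] → (-0.342114, 1.465, -0.2948)–(0.94, 1.465, -0.2948)  len=1.2821
  (v6,v5,v4) [-+-] → (0.94, 0.533188, -0.2948)–(0.94, -1.465, -0.2948)  len=1.9982
  (v7,v5,v6) [++-] → (0.94, 0.533188, -0.2948)–(0.94, 1.465, -0.2948)  len=0.9318

Chained into 1 loop(s):
  loop 1: 8 segments, perimeter = 9.6200
Total perimeter = 9.620
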